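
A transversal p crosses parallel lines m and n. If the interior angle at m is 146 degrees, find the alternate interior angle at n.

Alternate interior angles are equal: 146 degrees.

146 degrees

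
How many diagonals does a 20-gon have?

Total line segments between 20 vertices = C(20,2) = 190.
Subtract the 20 sides: 190 - 20 = 170 diagonals.

170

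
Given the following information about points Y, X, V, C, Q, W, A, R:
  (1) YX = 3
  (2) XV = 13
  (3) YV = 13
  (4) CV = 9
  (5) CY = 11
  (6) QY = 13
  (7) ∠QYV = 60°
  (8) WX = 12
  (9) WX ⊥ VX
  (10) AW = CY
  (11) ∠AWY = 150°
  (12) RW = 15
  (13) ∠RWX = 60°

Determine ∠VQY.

Step 1: By the law of cosines on triangle QYV: QV² = 13² + 13² − 2·13·13·cos(60°) = 169, so QV = 13.
Step 2: By the inverse law of cosines on triangle VQY: cos(∠VQY) = (13² + 13² − 13²) / (2·13·13) = 169/338 = 0.5, so ∠VQY = 60°.

Therefore, the measure of angle ∠VQY = 60°.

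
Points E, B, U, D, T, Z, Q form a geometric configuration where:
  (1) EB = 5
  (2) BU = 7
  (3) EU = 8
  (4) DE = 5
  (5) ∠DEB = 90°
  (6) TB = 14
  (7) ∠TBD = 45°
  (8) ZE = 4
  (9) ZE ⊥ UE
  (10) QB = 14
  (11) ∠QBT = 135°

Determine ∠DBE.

Step 1: By the law of cosines on triangle BED: BD² = 5² + 5² − 2·5·5·cos(90°) = 50, so BD = 5·√2.
Step 2: By the inverse law of cosines on triangle DBE: cos(∠DBE) = ((5·√2)² + 5² − 5²) / (2·5·√2·5) = 50/70.71 = 0.7071, so ∠DBE = 45°.

Therefore, the measure of angle ∠DBE = 45°.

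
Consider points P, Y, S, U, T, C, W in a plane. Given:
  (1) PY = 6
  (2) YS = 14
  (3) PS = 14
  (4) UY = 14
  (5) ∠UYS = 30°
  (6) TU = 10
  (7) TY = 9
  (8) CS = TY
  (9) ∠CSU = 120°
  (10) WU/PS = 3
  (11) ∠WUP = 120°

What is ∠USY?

Step 1: By the law of cosines on triangle SYU: SU² = 14² + 14² − 2·14·14·cos(30°) = 52.52, so SU ≈ 7.25.
Step 2: By the inverse law of cosines on triangle USY: cos(∠USY) = (7.25² + 14² − 14²) / (2·7.25·14) = 52.52/202.91 = 0.2588, so ∠USY = 75°.

Therefore, the measure of angle ∠USY = 75°.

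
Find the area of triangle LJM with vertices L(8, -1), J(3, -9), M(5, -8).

Shoelace: Area = (1/2)|8(-9--8) + 3(-8--1) + 5(-1--9)| = (1/2)(11) = 11/2

11/2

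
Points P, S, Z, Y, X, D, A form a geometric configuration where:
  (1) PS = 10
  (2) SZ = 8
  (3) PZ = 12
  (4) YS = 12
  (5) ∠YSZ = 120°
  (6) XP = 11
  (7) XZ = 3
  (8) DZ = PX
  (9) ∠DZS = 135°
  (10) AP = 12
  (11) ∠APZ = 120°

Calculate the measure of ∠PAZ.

Step 1: By the law of cosines on triangle APZ: AZ² = 12² + 12² − 2·12·12·cos(120°) = 432, so AZ = 12·√3.
Step 2: By the inverse law of cosines on triangle PAZ: cos(∠PAZ) = (12² + (12·√3)² − 12²) / (2·12·12·√3) = 432/498.83 = 0.866, so ∠PAZ = 30°.

Therefore, the measure of angle ∠PAZ = 30°.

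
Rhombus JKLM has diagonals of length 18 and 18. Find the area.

Area of a rhombus = (d1 * d2) / 2
Area = (18 * 18) / 2
Area = 324 / 2
Area = 162

162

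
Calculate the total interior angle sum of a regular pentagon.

The sum of interior angles of an n-sided polygon is (n - 2) * 180.
For n = 5: (5 - 2) * 180 = 3 * 180 = 540 degrees.

540 degrees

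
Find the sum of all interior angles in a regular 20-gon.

The sum of interior angles of an n-sided polygon is (n - 2) * 180.
For n = 20: (20 - 2) * 180 = 18 * 180 = 3240 degrees.

3240 degrees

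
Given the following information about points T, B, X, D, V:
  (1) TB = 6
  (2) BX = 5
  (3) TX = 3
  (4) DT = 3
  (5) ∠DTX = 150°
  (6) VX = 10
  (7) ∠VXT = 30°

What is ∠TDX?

Step 1: By the law of cosines on triangle DTX: DX² = 3² + 3² − 2·3·3·cos(150°) = 33.59, so DX ≈ 5.8.
Step 2: By the inverse law of cosines on triangle TDX: cos(∠TDX) = (3² + 5.8² − 3²) / (2·3·5.8) = 33.59/34.77 = 0.9659, so ∠TDX = 15°.

Therefore, the measure of angle ∠TDX = 15°.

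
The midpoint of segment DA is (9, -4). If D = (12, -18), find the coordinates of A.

Using the midpoint formula: M = ((x1 + x2)/2, (y1 + y2)/2)
We know M = (9, -4) and D = (12, -18)
For x: 9 = (12 + x2)/2, so x2 = 2*9 - 12 = 6
For y: -4 = (-18 + y2)/2, so y2 = 2*-4 - -18 = 10
A = (6, 10)

(6, 10)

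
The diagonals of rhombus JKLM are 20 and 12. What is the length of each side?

In a rhombus, the diagonals bisect each other perpendicularly, creating four congruent right triangles.
Each triangle has legs 10 (half of 20) and 6 (half of 12).
The hypotenuse of each right triangle is a side of the rhombus:
side = sqrt(10^2 + 6^2) = sqrt(136) = 2*sqrt(34)

2*sqrt(34)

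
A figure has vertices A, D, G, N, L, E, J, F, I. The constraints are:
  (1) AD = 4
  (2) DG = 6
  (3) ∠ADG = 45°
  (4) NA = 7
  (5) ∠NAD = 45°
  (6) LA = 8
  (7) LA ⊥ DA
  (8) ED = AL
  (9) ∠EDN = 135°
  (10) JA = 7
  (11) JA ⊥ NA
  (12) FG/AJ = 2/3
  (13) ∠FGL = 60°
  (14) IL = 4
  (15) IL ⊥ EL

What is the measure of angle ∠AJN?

Step 1: By the law of cosines on triangle JAN: JN² = 7² + 7² − 2·7·7·cos(90°) = 98, so JN = 7·√2.
Step 2: By the inverse law of cosines on triangle AJN: cos(∠AJN) = (7² + (7·√2)² − 7²) / (2·7·7·√2) = 98/138.59 = 0.7071, so ∠AJN = 45°.

Therefore, the measure of angle ∠AJN = 45°.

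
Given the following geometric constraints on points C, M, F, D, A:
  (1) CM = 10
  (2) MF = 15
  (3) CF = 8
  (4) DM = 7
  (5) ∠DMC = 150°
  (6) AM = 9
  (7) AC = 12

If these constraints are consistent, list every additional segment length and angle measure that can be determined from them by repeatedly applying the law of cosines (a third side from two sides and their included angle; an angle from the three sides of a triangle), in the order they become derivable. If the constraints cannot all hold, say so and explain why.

The constraints are consistent. Derivable facts, in order:
After 1 step:
- CD ≈ 16.44
- ∠ACM = 47.22°
- ∠AMC = 78.14°
- ∠CAM = 54.64°
- ∠CFM = 38.05°
- ∠CMF = 29.54°
- ∠FCM = 112.41°
After 2 steps:
- ∠CDM = 17.71°
- ∠DCM = 12.29°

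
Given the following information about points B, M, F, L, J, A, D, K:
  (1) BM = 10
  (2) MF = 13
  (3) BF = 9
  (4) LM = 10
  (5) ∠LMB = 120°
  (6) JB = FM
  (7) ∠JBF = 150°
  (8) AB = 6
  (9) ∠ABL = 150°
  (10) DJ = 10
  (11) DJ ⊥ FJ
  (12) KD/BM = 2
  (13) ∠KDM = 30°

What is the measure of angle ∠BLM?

Step 1: By the law of cosines on triangle LMB: LB² = 10² + 10² − 2·10·10·cos(120°) = 300, so LB = 10·√3.
Step 2: By the inverse law of cosines on triangle BLM: cos(∠BLM) = ((10·√3)² + 10² − 10²) / (2·10·√3·10) = 300/346.41 = 0.866, so ∠BLM = 30°.

Therefore, the measure of angle ∠BLM = 30°.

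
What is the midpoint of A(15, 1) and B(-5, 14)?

M = ((x₁ + x₂)/2, (y₁ + y₂)/2)
= ((15 + -5)/2, (1 + 14)/2)
= (10/2, 15/2) = (5, 15/2)

(5, 15/2)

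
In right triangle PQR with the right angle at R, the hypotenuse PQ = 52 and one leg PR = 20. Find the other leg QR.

QR = sqrt(52^2 - 20^2) = sqrt(2304) = 48

48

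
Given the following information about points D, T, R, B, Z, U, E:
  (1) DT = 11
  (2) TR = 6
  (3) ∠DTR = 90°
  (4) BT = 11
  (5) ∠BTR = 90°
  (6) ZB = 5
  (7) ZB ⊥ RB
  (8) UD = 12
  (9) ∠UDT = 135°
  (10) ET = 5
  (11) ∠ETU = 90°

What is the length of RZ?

Step 1: By the law of cosines on triangle BTR: BR² = 11² + 6² − 2·11·6·cos(90°) = 157, so BR = √157.
Step 2: By the law of cosines on triangle RBZ: RZ² = √157² + 5² − 2·√157·5·cos(90°) = 182, so RZ = √182.

Therefore, the length of RZ = √182.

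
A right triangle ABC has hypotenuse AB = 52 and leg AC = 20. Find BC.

BC = sqrt(52^2 - 20^2) = sqrt(2304) = 48

48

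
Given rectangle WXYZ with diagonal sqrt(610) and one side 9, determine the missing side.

Using the Pythagorean theorem: d^2 = a^2 + b^2
b^2 = d^2 - a^2
b^2 = 610 - 81
b^2 = 529
b = sqrt(529) = 23

23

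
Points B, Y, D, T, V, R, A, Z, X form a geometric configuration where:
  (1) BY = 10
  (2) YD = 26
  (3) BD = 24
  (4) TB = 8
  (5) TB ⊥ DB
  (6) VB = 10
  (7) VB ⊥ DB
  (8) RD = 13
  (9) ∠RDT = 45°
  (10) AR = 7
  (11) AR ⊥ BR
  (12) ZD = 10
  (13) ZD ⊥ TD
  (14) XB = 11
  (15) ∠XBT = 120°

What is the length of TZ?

Step 1: By the law of cosines on triangle DBT: DT² = 24² + 8² − 2·24·8·cos(90°) = 640, so DT = 8·√10.
Step 2: By the law of cosines on triangle TDZ: TZ² = (8·√10)² + 10² − 2·8·√10·10·cos(90°) = 740, so TZ = 2·√185.

Therefore, the length of TZ = 2·√185.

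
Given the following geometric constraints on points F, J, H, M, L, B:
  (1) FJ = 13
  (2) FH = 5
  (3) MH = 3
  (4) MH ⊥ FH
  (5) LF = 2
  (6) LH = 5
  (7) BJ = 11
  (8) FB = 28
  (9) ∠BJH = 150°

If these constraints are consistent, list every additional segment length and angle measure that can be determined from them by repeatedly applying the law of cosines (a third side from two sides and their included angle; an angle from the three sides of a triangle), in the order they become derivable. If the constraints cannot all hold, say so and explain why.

These constraints are not satisfiable: by the triangle inequality in triangle JFB, (1) FJ = 13 and (7) BJ = 11 force FB ≤ 13 + 11 = 24, but (8) says FB = 28. No planar figure meets all of them, so nothing further can be derived.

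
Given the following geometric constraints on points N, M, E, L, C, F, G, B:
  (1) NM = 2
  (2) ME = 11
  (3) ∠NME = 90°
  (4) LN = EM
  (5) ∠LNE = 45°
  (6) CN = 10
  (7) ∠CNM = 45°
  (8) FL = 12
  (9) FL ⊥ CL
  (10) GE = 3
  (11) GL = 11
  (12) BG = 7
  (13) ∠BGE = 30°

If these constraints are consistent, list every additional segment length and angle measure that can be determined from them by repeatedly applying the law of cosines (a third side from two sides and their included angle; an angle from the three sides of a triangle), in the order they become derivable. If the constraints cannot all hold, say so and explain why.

The constraints are consistent. Derivable facts, in order:
After 1 step:
- EB ≈ 4.65
- MC ≈ 8.7
- NE = 5·√5
After 2 steps:
- EL ≈ 8.49
- ∠BEG = 131.18°
- ∠CMN = 125.65°
- ∠EBG = 18.82°
- ∠ENM = 79.7°
- ∠MCN = 9.35°
- ∠MEN = 10.3°
After 3 steps:
- ∠EGL = 28.64°
- ∠ELG = 9.75°
- ∠ELN = 68.62°
- ∠GEL = 141.61°
- ∠LEN = 66.38°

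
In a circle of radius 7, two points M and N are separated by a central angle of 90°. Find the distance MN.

Chord = 2(7) sin(45°) = 7*sqrt(2)

7*sqrt(2)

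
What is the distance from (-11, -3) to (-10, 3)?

d = sqrt((-10 - -11)^2 + (3 - -3)^2)
d = sqrt(1^2 + 6^2)
d = sqrt(1 + 36)
d = sqrt(37)

sqrt(37)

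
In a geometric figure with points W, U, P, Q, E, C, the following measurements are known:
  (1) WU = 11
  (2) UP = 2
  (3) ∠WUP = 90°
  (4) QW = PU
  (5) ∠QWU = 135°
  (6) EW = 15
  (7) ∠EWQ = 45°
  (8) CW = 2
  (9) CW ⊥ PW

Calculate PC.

Step 1: By the law of cosines on triangle PUW: PW² = 2² + 11² − 2·2·11·cos(90°) = 125, so PW = 5·√5.
Step 2: By the law of cosines on triangle PWC: PC² = (5·√5)² + 2² − 2·5·√5·2·cos(90°) = 129, so PC = √129.

Therefore, the length of PC = √129.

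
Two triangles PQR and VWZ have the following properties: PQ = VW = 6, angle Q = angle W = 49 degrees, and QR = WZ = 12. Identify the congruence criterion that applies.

The given information matches SAS: Two pairs of corresponding sides and the included angle are equal (Side-Angle-Side).

SAS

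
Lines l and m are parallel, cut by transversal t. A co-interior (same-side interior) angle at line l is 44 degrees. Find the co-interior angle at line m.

Co-interior angles sum to 180: 180 - 44 = 136 degrees.

136 degrees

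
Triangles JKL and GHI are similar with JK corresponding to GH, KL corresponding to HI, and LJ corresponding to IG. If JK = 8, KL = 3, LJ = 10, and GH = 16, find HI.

Since the triangles are similar, the ratio of corresponding sides is constant.
Scale factor k = GH / JK = 16 / 8 = 2
HI = k * KL = 2 * 3 = 6

6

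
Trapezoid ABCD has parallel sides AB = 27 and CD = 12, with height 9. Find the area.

Area of a trapezoid = (base1 + base2) * height / 2
Area = (27 + 12) * 9 / 2
Area = 39 * 9 / 2
Area = 351 / 2
Area = 351/2

351/2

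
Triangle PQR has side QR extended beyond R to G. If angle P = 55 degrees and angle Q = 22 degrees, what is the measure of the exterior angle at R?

Exterior angle = 55 + 22 = 77 degrees (exterior angle theorem).

77 degrees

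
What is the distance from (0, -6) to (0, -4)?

The horizontal distance is |0 - 0| = 0 and the vertical distance is |-4 - -6| = 2.
By the Pythagorean theorem, d = sqrt(0^2 + 2^2) = sqrt(4) = 2.

2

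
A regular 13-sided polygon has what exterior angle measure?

Each exterior angle of a regular n-gon is 360 / n.
For n = 13: 360 / 13 = 360/13 degrees.

360/13 degrees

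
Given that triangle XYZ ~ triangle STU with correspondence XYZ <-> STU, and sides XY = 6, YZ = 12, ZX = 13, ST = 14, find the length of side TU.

k = 14/6 = 7/3. TU = 7/3 * 12 = 28.

28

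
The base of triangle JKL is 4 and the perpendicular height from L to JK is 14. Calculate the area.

A triangle's area is half the area of a rectangle with the same base and height.
Area = (1/2) * 4 * 14 = 28.

28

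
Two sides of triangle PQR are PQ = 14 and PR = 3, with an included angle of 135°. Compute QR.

By the law of cosines: QR^2 = PQ^2 + PR^2 - 2*PQ*PR*cos(P)
QR^2 = 14^2 + 3^2 - 2*14*3*cos(135°)
QR^2 = 196 + 9 - 84*(-sqrt(2)/2)
QR^2 = 42*sqrt(2) + 205
QR = sqrt(42*sqrt(2) + 205)

sqrt(42*sqrt(2) + 205)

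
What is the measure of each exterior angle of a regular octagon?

Each exterior angle of a regular n-gon is 360 / n.
For n = 8: 360 / 8 = 45 degrees.

45 degrees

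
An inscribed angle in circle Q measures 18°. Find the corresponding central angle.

By the inscribed angle theorem, the central angle is twice the inscribed angle.
Central angle = 2 × 18° = 36°

36°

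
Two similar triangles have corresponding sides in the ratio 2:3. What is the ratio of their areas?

The ratio of areas of similar triangles equals the square of the side ratio.
Side ratio = 2:3
Area ratio = (2/3)^2 = 4/9 = 4:9

4:9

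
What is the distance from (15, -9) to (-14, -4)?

The horizontal distance is |-14 - 15| = 29 and the vertical distance is |-4 - -9| = 5.
By the Pythagorean theorem, d = sqrt(29^2 + 5^2) = sqrt(866).

sqrt(866)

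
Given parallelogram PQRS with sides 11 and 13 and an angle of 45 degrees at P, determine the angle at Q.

In a parallelogram, consecutive angles are supplementary (sum to 180°).
angle Q = 180 - angle P
angle Q = 180 - 45
angle Q = 135 degrees

135 degrees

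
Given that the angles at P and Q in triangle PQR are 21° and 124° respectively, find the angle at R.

By the triangle angle sum property, the three interior angles of any triangle add up to 180°.
We know angle P = 21° and angle Q = 124°, so their sum is 145°.
Therefore angle R = 180° - 145° = 35°.

35 degrees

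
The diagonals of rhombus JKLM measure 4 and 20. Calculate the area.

Area = (4 * 20) / 2 = 80 / 2 = 40

40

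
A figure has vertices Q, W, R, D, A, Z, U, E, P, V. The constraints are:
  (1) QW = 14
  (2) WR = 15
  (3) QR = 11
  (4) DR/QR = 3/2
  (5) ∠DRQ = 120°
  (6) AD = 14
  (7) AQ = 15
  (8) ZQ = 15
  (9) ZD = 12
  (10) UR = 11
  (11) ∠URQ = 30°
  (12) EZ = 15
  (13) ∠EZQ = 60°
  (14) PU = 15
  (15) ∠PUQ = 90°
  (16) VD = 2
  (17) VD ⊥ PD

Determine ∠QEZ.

Step 1: By the law of cosines on triangle EZQ: EQ² = 15² + 15² − 2·15·15·cos(60°) = 225, so EQ = 15.
Step 2: By the inverse law of cosines on triangle QEZ: cos(∠QEZ) = (15² + 15² − 15²) / (2·15·15) = 225/450 = 0.5, so ∠QEZ = 60°.

Therefore, the measure of angle ∠QEZ = 60°.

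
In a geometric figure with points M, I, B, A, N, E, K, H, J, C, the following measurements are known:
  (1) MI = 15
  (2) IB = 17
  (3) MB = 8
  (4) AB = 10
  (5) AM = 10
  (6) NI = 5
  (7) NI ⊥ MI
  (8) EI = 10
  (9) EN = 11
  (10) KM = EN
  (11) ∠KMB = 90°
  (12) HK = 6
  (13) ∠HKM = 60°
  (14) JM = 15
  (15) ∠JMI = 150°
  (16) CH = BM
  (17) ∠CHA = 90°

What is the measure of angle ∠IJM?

Step 1: By the law of cosines on triangle JMI: JI² = 15² + 15² − 2·15·15·cos(150°) = 839.71, so JI ≈ 28.98.
Step 2: By the inverse law of cosines on triangle IJM: cos(∠IJM) = (28.98² + 15² − 15²) / (2·28.98·15) = 839.71/869.33 = 0.9659, so ∠IJM = 15°.

Therefore, the measure of angle ∠IJM = 15°.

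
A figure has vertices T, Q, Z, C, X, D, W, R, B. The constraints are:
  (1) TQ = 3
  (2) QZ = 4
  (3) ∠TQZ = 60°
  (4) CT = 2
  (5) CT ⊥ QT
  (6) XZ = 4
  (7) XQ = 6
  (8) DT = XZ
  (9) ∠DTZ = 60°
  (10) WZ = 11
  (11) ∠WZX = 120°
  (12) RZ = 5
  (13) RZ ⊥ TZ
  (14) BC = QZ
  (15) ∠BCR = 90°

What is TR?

Step 1: By the law of cosines on triangle ZQT: ZT² = 4² + 3² − 2·4·3·cos(60°) = 13, so ZT = √13.
Step 2: By the law of cosines on triangle TZR: TR² = √13² + 5² − 2·√13·5·cos(90°) = 38, so TR = √38.

Therefore, the length of TR = √38.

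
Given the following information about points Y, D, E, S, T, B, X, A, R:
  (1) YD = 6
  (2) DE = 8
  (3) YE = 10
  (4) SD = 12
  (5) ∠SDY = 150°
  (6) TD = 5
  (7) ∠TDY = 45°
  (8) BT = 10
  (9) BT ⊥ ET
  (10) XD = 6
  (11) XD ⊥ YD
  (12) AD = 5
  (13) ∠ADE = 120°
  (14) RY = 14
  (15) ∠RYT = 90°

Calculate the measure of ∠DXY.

Step 1: By the law of cosines on triangle XDY: XY² = 6² + 6² − 2·6·6·cos(90°) = 72, so XY = 6·√2.
Step 2: By the inverse law of cosines on triangle DXY: cos(∠DXY) = (6² + (6·√2)² − 6²) / (2·6·6·√2) = 72/101.82 = 0.7071, so ∠DXY = 45°.

Therefore, the measure of angle ∠DXY = 45°.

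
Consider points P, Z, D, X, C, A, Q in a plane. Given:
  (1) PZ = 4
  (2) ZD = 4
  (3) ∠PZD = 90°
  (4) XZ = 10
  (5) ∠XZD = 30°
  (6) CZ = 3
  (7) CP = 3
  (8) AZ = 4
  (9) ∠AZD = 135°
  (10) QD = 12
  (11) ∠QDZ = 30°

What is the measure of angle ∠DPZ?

Step 1: By the law of cosines on triangle PZD: PD² = 4² + 4² − 2·4·4·cos(90°) = 32, so PD = 4·√2.
Step 2: By the inverse law of cosines on triangle DPZ: cos(∠DPZ) = ((4·√2)² + 4² − 4²) / (2·4·√2·4) = 32/45.25 = 0.7071, so ∠DPZ = 45°.

Therefore, the measure of angle ∠DPZ = 45°.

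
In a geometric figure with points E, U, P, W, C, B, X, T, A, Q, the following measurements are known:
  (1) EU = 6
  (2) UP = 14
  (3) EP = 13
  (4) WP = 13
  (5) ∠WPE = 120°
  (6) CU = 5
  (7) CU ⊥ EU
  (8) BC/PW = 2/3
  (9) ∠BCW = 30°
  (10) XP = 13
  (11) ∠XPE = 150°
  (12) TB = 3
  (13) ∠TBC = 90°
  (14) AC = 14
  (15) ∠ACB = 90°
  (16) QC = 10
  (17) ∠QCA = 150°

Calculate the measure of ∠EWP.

Step 1: By the law of cosines on triangle WPE: WE² = 13² + 13² − 2·13·13·cos(120°) = 507, so WE = 13·√3.
Step 2: By the inverse law of cosines on triangle EWP: cos(∠EWP) = ((13·√3)² + 13² − 13²) / (2·13·√3·13) = 507/585.43 = 0.866, so ∠EWP = 30°.

Therefore, the measure of angle ∠EWP = 30°.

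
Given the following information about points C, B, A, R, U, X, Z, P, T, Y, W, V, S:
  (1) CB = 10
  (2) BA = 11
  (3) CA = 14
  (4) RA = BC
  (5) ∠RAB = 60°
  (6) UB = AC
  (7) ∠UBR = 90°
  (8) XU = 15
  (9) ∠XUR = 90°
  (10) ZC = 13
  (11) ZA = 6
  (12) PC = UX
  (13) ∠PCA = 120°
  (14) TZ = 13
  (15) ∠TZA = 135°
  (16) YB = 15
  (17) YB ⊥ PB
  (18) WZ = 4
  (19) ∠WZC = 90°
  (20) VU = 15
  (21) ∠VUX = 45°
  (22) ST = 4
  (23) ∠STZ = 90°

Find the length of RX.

From the given relations: RA = BC = 10; UB = AC = 14.
Step 1: By the law of cosines on triangle BAR: BR² = 11² + 10² − 2·11·10·cos(60°) = 111, so BR = √111.
Step 2: By the law of cosines on triangle UBR: UR² = 14² + √111² − 2·14·√111·cos(90°) = 307, so UR ≈ 17.52.
Step 3: By the law of cosines on triangle RUX: RX² = 17.52² + 15² − 2·17.52·15·cos(90°) = 532, so RX = 2·√133.

Therefore, the length of RX = 2·√133.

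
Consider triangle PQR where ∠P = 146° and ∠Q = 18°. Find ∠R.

Let angle R = x. Then 146 + 18 + x = 180.
x = 180 - 164 = 16 degrees.

16 degrees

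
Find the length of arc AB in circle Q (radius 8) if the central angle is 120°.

Arc length = 2π(8)(1/3) = 16*pi/3

16*pi/3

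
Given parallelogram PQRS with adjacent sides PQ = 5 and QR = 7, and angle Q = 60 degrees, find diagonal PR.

Using the law of cosines:
d^2 = 5^2 + 7^2 - 2(5)(7)cos(60 degrees)
d^2 = 25 + 49 - 70*1/2
d^2 = 39
d = sqrt(39)

sqrt(39)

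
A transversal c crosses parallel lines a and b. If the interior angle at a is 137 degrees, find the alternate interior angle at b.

Alternate interior angles are equal: 137 degrees.

137 degrees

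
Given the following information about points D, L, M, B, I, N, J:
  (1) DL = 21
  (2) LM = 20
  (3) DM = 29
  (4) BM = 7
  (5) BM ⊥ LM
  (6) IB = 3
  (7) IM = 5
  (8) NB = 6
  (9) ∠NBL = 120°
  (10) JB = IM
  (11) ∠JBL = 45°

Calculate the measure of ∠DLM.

Step 1: By the inverse law of cosines on triangle DLM: cos(∠DLM) = (21² + 20² − 29²) / (2·21·20) = 0/840 = 0, so ∠DLM = 90°.

Therefore, the measure of angle ∠DLM = 90°.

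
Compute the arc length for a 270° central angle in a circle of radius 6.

The full circumference is 2πr = 2π(6) = 12*pi.
The arc spans 270° out of 360°, which is a fraction of 3/4.
Arc length = 12*pi × 3/4 = 9*pi.

9*pi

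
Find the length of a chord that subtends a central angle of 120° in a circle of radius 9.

Chord = 2(9) sin(60°) = 9*sqrt(3)

9*sqrt(3)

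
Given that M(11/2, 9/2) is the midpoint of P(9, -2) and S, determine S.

Using the midpoint formula: M = ((x1 + x2)/2, (y1 + y2)/2)
We know M = (11/2, 9/2) and P = (9, -2)
For x: 11/2 = (9 + x2)/2, so x2 = 2*11/2 - 9 = 2
For y: 9/2 = (-2 + y2)/2, so y2 = 2*9/2 - -2 = 11
S = (2, 11)

(2, 11)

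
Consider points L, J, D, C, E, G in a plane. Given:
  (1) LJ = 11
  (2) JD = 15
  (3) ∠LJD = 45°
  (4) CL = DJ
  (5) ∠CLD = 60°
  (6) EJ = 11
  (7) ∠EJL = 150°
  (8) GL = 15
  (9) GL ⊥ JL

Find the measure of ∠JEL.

Step 1: By the law of cosines on triangle EJL: EL² = 11² + 11² − 2·11·11·cos(150°) = 451.58, so EL ≈ 21.25.
Step 2: By the inverse law of cosines on triangle JEL: cos(∠JEL) = (11² + 21.25² − 11²) / (2·11·21.25) = 451.58/467.51 = 0.9659, so ∠JEL = 15°.

Therefore, the measure of angle ∠JEL = 15°.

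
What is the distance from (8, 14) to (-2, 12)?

d = sqrt((-2 - 8)^2 + (12 - 14)^2)
d = sqrt(-10^2 + -2^2)
d = sqrt(100 + 4)
d = sqrt(104) = 2*sqrt(26)

2*sqrt(26)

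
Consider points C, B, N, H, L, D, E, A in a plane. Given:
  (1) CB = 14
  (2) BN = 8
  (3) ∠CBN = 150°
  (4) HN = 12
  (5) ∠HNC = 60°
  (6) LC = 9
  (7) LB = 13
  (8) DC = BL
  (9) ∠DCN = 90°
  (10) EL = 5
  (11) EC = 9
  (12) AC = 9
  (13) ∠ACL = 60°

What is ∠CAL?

Step 1: By the law of cosines on triangle ACL: AL² = 9² + 9² − 2·9·9·cos(60°) = 81, so AL = 9.
Step 2: By the inverse law of cosines on triangle CAL: cos(∠CAL) = (9² + 9² − 9²) / (2·9·9) = 81/162 = 0.5, so ∠CAL = 60°.

Therefore, the measure of angle ∠CAL = 60°.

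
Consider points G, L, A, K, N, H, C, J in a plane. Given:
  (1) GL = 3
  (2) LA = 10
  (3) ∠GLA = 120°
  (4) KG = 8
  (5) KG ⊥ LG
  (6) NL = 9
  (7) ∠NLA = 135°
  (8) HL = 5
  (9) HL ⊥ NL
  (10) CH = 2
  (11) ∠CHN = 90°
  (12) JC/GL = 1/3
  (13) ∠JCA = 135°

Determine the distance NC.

Step 1: By the law of cosines on triangle NLH: NH² = 9² + 5² − 2·9·5·cos(90°) = 106, so NH = √106.
Step 2: By the law of cosines on triangle NHC: NC² = √106² + 2² − 2·√106·2·cos(90°) = 110, so NC = √110.

Therefore, the length of NC = √110.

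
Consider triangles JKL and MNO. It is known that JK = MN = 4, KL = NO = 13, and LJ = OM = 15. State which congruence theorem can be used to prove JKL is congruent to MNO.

The given information provides:
JK = MN = 4, KL = NO = 13, and LJ = OM = 15
This matches the SSS congruence theorem.
All three pairs of corresponding sides are equal (Side-Side-Side).

SSS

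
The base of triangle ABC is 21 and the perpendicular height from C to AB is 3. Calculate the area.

Area = (1/2)(21)(3) = 63/2

63/2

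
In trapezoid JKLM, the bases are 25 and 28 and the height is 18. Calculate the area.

A trapezoid's area equals the midsegment times the height.
The midsegment is (25 + 28) / 2 = 53/2.
Area = 53/2 * 18 = 477.

477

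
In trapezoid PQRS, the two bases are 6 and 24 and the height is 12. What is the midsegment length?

The midsegment (median) of a trapezoid connects the midpoints of the non-parallel sides.
Its length is the average of the two bases: (6 + 24) / 2 = 15.

15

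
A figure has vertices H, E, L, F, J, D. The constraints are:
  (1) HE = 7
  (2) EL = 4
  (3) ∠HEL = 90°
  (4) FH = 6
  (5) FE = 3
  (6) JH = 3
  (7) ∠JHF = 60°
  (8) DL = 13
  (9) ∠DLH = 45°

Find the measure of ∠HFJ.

Step 1: By the law of cosines on triangle FHJ: FJ² = 6² + 3² − 2·6·3·cos(60°) = 27, so FJ = 3·√3.
Step 2: By the inverse law of cosines on triangle HFJ: cos(∠HFJ) = (6² + (3·√3)² − 3²) / (2·6·3·√3) = 54/62.35 = 0.866, so ∠HFJ = 30°.

Therefore, the measure of angle ∠HFJ = 30°.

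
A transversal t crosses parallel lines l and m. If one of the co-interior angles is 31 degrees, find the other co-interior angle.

Co-interior (same-side interior) angles are between the parallel lines on the same side of the transversal.
Unlike corresponding or alternate interior angles, they are supplementary rather than equal.
So the angle = 180 - 31 = 149 degrees.

149 degrees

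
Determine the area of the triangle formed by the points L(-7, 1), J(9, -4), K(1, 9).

Using the Shoelace formula for a triangle:
Area = (1/2)|x0(y1 - y2) + x1(y2 - y0) + x2(y0 - y1)|
Area = (1/2)|-7(-4 - 9) + 9(9 - 1) + 1(1 - -4)|
Area = (1/2)|91 + 72 + 5|
Area = (1/2)|168|
Area = (1/2)(168)
Area = 84

84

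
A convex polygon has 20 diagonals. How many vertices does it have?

Using d = n(n - 3)/2, we solve 20 = n(n - 3)/2.
So n(n - 3) = 40.
Testing n = 8: 8 * 5 = 40 = 40. Correct.
The polygon has 8 sides.

8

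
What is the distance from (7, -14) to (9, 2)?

d = sqrt((9 - 7)^2 + (2 - -14)^2)
d = sqrt(2^2 + 16^2)
d = sqrt(4 + 256)
d = sqrt(260) = 2*sqrt(65)

2*sqrt(65)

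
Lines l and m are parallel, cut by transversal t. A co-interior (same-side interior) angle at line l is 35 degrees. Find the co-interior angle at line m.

Co-interior (same-side interior) angles are between the parallel lines on the same side of the transversal.
Unlike corresponding or alternate interior angles, they are supplementary rather than equal.
So the angle = 180 - 35 = 145 degrees.

145 degrees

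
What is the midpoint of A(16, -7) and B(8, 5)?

The midpoint is the point halfway along the segment.
Move half the horizontal distance: 16 + (8 - 16)/2 = 16 + -8/2 = 12
Move half the vertical distance: -7 + (5 - -7)/2 = -7 + 12/2 = -1
Midpoint = (12, -1)

(12, -1)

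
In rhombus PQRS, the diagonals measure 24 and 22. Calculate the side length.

The diagonals of a rhombus bisect each other at right angles.
Half-diagonals: 24/2 = 12 and 22/2 = 11
side = sqrt(12^2 + 11^2)
side = sqrt(144 + 121)
side = sqrt(265)

sqrt(265)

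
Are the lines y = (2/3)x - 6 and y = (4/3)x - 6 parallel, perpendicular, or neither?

Slope of line 1: m1 = 2/3
Slope of line 2: m2 = 4/3
m1 != m2 (2/3 != 4/3), so not parallel.
m1 * m2 = (2/3) * (4/3) = 8/9 != -1, so not perpendicular.
The lines are neither parallel nor perpendicular.

Neither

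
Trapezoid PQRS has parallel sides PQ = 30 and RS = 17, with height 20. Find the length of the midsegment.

midsegment = (30 + 17) / 2 = 47 / 2 = 47/2

47/2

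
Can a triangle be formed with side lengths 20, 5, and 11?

Check the triangle inequality: 5 + 11 = 16 ≤ 20.
Since the sum of two sides does not exceed the third, no triangle can be formed.

No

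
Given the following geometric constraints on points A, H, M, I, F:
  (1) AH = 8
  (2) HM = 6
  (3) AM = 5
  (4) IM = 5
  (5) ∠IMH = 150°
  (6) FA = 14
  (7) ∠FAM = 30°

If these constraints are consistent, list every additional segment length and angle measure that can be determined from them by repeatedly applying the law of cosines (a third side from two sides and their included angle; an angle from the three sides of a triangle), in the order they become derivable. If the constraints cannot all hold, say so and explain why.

The constraints are consistent. Derivable facts, in order:
After 1 step:
- HI ≈ 10.63
- MF ≈ 9.99
- ∠AHM = 38.62°
- ∠AMH = 92.87°
- ∠HAM = 48.51°
After 2 steps:
- ∠AFM = 14.5°
- ∠AMF = 135.5°
- ∠HIM = 16.4°
- ∠IHM = 13.6°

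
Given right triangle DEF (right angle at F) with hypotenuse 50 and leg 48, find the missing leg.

By the Pythagorean theorem: EF^2 = DE^2 - DF^2
EF^2 = 50^2 - 48^2 = 2500 - 2304 = 196
EF = sqrt(196) = 14

14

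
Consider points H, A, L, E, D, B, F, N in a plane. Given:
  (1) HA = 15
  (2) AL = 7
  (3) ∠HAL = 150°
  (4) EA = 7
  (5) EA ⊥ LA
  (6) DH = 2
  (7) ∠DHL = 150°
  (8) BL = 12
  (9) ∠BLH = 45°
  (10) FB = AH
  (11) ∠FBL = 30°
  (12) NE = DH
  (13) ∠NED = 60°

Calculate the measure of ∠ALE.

Step 1: By the law of cosines on triangle LAE: LE² = 7² + 7² − 2·7·7·cos(90°) = 98, so LE = 7·√2.
Step 2: By the inverse law of cosines on triangle ALE: cos(∠ALE) = (7² + (7·√2)² − 7²) / (2·7·7·√2) = 98/138.59 = 0.7071, so ∠ALE = 45°.

Therefore, the measure of angle ∠ALE = 45°.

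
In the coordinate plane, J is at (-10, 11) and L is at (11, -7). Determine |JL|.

The horizontal distance is |11 - -10| = 21 and the vertical distance is |-7 - 11| = 18.
By the Pythagorean theorem, d = sqrt(21^2 + 18^2) = sqrt(765) = 3*sqrt(85).

3*sqrt(85)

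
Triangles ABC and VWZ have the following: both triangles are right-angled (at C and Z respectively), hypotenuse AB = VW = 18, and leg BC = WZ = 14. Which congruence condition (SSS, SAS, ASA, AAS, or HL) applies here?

Consider the given information: both triangles are right-angled (at C and Z respectively), hypotenuse AB = VW = 18, and leg BC = WZ = 14
This is not ASA or AAS: ASA requires two angles and the side between them. AAS requires two angles and a non-included side.
The correct criterion is HL. The hypotenuse and one leg of two right triangles are equal (Hypotenuse-Leg).

HL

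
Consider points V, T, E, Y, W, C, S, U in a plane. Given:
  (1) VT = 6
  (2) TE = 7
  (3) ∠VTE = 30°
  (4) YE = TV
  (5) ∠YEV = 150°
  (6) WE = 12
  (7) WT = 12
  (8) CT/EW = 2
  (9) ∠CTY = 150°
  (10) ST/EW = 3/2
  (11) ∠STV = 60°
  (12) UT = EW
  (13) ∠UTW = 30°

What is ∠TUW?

From the given relations: UT = EW = 12.
Step 1: By the law of cosines on triangle UTW: UW² = 12² + 12² − 2·12·12·cos(30°) = 38.58, so UW ≈ 6.21.
Step 2: By the inverse law of cosines on triangle TUW: cos(∠TUW) = (12² + 6.21² − 12²) / (2·12·6.21) = 38.58/149.08 = 0.2588, so ∠TUW = 75°.

Therefore, the measure of angle ∠TUW = 75°.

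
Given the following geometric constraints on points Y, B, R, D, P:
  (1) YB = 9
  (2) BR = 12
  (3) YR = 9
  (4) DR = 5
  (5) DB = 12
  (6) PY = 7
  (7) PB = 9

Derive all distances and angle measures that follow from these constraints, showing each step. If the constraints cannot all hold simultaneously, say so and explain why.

The constraints are consistent.

Step 1: From YB = 9, YP = 7, BP = 9, by the inverse law of cosines:
  cos(∠BYP) = (YB² + YP² - BP²) / (2·YB·YP)
  ∠BYP = 67.11°

Step 2: From YB = 9, YR = 9, BR = 12, by the inverse law of cosines:
  cos(∠BYR) = (YB² + YR² - BR²) / (2·YB·YR)
  ∠BYR = 83.62°

Step 3: From BD = 12, BR = 12, DR = 5, by the inverse law of cosines:
  cos(∠DBR) = (BD² + BR² - DR²) / (2·BD·BR)
  ∠DBR = 24.05°

Step 4: From BP = 9, BY = 9, PY = 7, by the inverse law of cosines:
  cos(∠PBY) = (BP² + BY² - PY²) / (2·BP·BY)
  ∠PBY = 45.77°

Step 5: From BR = 12, BY = 9, RY = 9, by the inverse law of cosines:
  cos(∠RBY) = (BR² + BY² - RY²) / (2·BR·BY)
  ∠RBY = 48.19°

Step 6: From RB = 12, RD = 5, BD = 12, by the inverse law of cosines:
  cos(∠BRD) = (RB² + RD² - BD²) / (2·RB·RD)
  ∠BRD = 77.98°

Step 7: From RB = 12, RY = 9, BY = 9, by the inverse law of cosines:
  cos(∠BRY) = (RB² + RY² - BY²) / (2·RB·RY)
  ∠BRY = 48.19°

Step 8: From DB = 12, DR = 5, BR = 12, by the inverse law of cosines:
  cos(∠BDR) = (DB² + DR² - BR²) / (2·DB·DR)
  ∠BDR = 77.98°

Step 9: From PB = 9, PY = 7, BY = 9, by the inverse law of cosines:
  cos(∠BPY) = (PB² + PY² - BY²) / (2·PB·PY)
  ∠BPY = 67.11°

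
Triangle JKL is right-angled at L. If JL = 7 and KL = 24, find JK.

In a right triangle, the square of the hypotenuse equals the sum of the squares of the two legs.
The legs are 7 and 24, so the hypotenuse = sqrt(49 + 576) = sqrt(625) = 25.

25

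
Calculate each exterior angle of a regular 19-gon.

Each exterior angle of a regular n-gon is 360 / n.
For n = 19: 360 / 19 = 360/19 degrees.

360/19 degrees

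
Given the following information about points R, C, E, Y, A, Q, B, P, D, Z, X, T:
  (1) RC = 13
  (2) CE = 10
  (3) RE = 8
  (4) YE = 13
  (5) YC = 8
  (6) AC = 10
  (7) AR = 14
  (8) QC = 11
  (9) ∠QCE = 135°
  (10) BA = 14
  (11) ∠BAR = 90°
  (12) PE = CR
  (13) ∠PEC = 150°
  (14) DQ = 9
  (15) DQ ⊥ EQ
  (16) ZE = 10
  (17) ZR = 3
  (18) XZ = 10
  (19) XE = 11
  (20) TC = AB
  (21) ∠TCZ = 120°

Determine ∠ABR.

Step 1: By the law of cosines on triangle BAR: BR² = 14² + 14² − 2·14·14·cos(90°) = 392, so BR = 14·√2.
Step 2: By the inverse law of cosines on triangle ABR: cos(∠ABR) = (14² + (14·√2)² − 14²) / (2·14·14·√2) = 392/554.37 = 0.7071, so ∠ABR = 45°.

Therefore, the measure of angle ∠ABR = 45°.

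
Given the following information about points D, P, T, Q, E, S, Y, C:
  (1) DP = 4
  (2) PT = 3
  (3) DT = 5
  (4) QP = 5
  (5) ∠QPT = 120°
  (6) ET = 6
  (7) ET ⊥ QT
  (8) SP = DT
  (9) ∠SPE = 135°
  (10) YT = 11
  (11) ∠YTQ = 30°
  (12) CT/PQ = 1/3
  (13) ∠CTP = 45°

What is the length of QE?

Step 1: By the law of cosines on triangle QPT: QT² = 5² + 3² − 2·5·3·cos(120°) = 49, so QT = 7.
Step 2: By the law of cosines on triangle QTE: QE² = 7² + 6² − 2·7·6·cos(90°) = 85, so QE = √85.

Therefore, the length of QE = √85.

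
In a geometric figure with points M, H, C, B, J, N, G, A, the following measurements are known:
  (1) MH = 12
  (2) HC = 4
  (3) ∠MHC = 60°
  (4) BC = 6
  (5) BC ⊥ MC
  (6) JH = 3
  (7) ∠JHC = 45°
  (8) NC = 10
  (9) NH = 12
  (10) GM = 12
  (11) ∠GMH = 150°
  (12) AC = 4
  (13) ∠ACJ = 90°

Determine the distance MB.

Step 1: By the law of cosines on triangle CHM: CM² = 4² + 12² − 2·4·12·cos(60°) = 112, so CM = 4·√7.
Step 2: By the law of cosines on triangle MCB: MB² = (4·√7)² + 6² − 2·4·√7·6·cos(90°) = 148, so MB = 2·√37.

Therefore, the length of MB = 2·√37.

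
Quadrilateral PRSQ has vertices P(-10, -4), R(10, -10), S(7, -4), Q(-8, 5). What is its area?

Using the Shoelace formula for a quadrilateral (vertices in order):
Area = (1/2)|sum of (x_i * y_(i+1) - x_(i+1) * y_i)|
Terms: (-10*-10 - 10*-4) = 140, (10*-4 - 7*-10) = 30, (7*5 - -8*-4) = 3, (-8*-4 - -10*5) = 82
Sum = 255
Area = (1/2)(255) = 255/2

255/2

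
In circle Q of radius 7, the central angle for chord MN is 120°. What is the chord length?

Chord length = 2r sin(θ/2)
= 2 × 7 × sin(120°/2)
= 2 × 7 × sin(60°)
= 7*sqrt(3)

7*sqrt(3)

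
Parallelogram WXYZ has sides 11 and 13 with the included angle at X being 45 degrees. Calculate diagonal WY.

Law of cosines: d^2 = 11^2 + 13^2 - 2(11)(13)cos(45°) = 290 - 143*sqrt(2), so d = sqrt(290 - 143*sqrt(2)).

sqrt(290 - 143*sqrt(2))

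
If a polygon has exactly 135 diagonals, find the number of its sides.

Using d = n(n - 3)/2, we solve 135 = n(n - 3)/2.
So n(n - 3) = 270.
Testing n = 18: 18 * 15 = 270 = 270. Correct.
The polygon has 18 sides.

18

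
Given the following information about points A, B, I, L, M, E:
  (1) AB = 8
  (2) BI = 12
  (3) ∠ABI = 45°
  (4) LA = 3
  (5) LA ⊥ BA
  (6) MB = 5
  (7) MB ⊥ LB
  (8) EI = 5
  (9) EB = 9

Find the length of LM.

Step 1: By the law of cosines on triangle LAB: LB² = 3² + 8² − 2·3·8·cos(90°) = 73, so LB = √73.
Step 2: By the law of cosines on triangle LBM: LM² = √73² + 5² − 2·√73·5·cos(90°) = 98, so LM = 7·√2.

Therefore, the length of LM = 7·√2.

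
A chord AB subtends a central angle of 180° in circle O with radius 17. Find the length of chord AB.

Chord length = 2r sin(θ/2)
= 2 × 17 × sin(180°/2)
= 2 × 17 × sin(90°)
= 34

34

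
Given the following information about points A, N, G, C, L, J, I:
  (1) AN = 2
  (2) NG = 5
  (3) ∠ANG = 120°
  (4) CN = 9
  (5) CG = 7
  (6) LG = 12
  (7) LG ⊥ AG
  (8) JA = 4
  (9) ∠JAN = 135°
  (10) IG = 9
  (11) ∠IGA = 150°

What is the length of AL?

Step 1: By the law of cosines on triangle GNA: GA² = 5² + 2² − 2·5·2·cos(120°) = 39, so GA = √39.
Step 2: By the law of cosines on triangle AGL: AL² = √39² + 12² − 2·√39·12·cos(90°) = 183, so AL = √183.

Therefore, the length of AL = √183.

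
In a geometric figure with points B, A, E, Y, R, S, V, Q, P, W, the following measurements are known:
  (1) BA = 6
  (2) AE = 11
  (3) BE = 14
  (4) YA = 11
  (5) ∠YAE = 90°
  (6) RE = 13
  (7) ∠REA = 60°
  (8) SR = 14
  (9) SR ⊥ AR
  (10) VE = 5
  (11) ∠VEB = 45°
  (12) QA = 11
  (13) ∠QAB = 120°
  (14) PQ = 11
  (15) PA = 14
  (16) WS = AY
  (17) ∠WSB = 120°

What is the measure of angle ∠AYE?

Step 1: By the law of cosines on triangle YAE: YE² = 11² + 11² − 2·11·11·cos(90°) = 242, so YE = 11·√2.
Step 2: By the inverse law of cosines on triangle AYE: cos(∠AYE) = (11² + (11·√2)² − 11²) / (2·11·11·√2) = 242/342.24 = 0.7071, so ∠AYE = 45°.

Therefore, the measure of angle ∠AYE = 45°.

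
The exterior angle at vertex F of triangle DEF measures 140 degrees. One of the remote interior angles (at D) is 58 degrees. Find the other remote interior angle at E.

angle E = 140 - 58 = 82 degrees (exterior angle theorem).

82 degrees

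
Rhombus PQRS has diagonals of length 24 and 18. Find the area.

Area = (24 * 18) / 2 = 432 / 2 = 216

216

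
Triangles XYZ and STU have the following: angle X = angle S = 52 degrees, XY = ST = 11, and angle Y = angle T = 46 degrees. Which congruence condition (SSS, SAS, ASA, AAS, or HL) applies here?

The given information provides:
angle X = angle S = 52 degrees, XY = ST = 11, and angle Y = angle T = 46 degrees
This matches the ASA congruence theorem.
Two pairs of corresponding angles and the included side are equal (Angle-Side-Angle).

ASA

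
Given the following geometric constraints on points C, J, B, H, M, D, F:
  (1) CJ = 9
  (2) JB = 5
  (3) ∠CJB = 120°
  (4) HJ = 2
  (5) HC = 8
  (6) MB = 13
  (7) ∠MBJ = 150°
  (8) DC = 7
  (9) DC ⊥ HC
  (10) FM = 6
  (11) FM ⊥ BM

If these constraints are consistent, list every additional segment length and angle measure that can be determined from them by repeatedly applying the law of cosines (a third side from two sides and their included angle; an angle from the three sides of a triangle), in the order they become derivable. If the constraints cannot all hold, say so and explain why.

The constraints are consistent. Derivable facts, in order:
After 1 step:
- BF ≈ 14.32
- CB = √151
- HD = √113
- JM ≈ 17.51
- ∠CHJ = 113.97°
- ∠CJH = 54.31°
- ∠HCJ = 11.72°
After 2 steps:
- ∠BCJ = 20.63°
- ∠BFM = 65.22°
- ∠BJM = 21.79°
- ∠BMJ = 8.21°
- ∠CBJ = 39.37°
- ∠CDH = 48.81°
- ∠CHD = 41.19°
- ∠FBM = 24.78°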